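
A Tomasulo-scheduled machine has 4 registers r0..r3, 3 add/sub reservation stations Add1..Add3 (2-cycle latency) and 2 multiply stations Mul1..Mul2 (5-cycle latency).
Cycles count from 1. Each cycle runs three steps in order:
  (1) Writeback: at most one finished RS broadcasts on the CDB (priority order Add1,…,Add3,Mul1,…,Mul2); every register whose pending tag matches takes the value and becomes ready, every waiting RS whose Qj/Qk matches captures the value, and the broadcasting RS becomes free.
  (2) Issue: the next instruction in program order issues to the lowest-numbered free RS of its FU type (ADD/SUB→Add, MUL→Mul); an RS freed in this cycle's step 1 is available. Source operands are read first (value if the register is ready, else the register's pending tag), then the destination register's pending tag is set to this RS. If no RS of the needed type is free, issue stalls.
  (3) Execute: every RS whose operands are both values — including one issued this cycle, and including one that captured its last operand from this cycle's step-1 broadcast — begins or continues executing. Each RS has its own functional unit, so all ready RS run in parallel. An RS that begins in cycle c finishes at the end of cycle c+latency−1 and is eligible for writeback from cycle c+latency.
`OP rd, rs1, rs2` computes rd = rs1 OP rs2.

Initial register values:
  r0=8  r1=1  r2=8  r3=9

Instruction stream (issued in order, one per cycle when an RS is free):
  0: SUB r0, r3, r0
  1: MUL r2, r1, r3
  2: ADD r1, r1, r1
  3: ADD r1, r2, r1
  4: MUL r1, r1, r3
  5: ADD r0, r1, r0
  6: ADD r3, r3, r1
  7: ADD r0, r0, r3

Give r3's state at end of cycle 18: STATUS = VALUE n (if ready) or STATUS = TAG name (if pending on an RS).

cycle 1: issue SUB r0<-Add1 // r0:Add1,r1:1,r2:8,r3:9
cycle 2: issue MUL r2<-Mul1 // r0:Add1,r1:1,r2:Mul1,r3:9
cycle 3: CDB Add1=1; issue ADD r1<-Add1 // r0:1,r1:Add1,r2:Mul1,r3:9
cycle 4: issue ADD r1<-Add2 // r0:1,r1:Add2,r2:Mul1,r3:9
cycle 5: CDB Add1=2; issue MUL r1<-Mul2 // r0:1,r1:Mul2,r2:Mul1,r3:9
cycle 6: issue ADD r0<-Add1 // r0:Add1,r1:Mul2,r2:Mul1,r3:9
cycle 7: CDB Mul1=9; issue ADD r3<-Add3 // r0:Add1,r1:Mul2,r2:9,r3:Add3
cycle 8: stall // r0:Add1,r1:Mul2,r2:9,r3:Add3
cycle 9: CDB Add2=11; issue ADD r0<-Add2 // r0:Add2,r1:Mul2,r2:9,r3:Add3
cycle 10: - // r0:Add2,r1:Mul2,r2:9,r3:Add3
cycle 11: - // r0:Add2,r1:Mul2,r2:9,r3:Add3
cycle 12: - // r0:Add2,r1:Mul2,r2:9,r3:Add3
cycle 13: - // r0:Add2,r1:Mul2,r2:9,r3:Add3
cycle 14: CDB Mul2=99 // r0:Add2,r1:99,r2:9,r3:Add3
cycle 15: - // r0:Add2,r1:99,r2:9,r3:Add3
cycle 16: CDB Add1=100 // r0:Add2,r1:99,r2:9,r3:Add3
cycle 17: CDB Add3=108 // r0:Add2,r1:99,r2:9,r3:108
cycle 18: - // r0:Add2,r1:99,r2:9,r3:108

STATUS = VALUE 108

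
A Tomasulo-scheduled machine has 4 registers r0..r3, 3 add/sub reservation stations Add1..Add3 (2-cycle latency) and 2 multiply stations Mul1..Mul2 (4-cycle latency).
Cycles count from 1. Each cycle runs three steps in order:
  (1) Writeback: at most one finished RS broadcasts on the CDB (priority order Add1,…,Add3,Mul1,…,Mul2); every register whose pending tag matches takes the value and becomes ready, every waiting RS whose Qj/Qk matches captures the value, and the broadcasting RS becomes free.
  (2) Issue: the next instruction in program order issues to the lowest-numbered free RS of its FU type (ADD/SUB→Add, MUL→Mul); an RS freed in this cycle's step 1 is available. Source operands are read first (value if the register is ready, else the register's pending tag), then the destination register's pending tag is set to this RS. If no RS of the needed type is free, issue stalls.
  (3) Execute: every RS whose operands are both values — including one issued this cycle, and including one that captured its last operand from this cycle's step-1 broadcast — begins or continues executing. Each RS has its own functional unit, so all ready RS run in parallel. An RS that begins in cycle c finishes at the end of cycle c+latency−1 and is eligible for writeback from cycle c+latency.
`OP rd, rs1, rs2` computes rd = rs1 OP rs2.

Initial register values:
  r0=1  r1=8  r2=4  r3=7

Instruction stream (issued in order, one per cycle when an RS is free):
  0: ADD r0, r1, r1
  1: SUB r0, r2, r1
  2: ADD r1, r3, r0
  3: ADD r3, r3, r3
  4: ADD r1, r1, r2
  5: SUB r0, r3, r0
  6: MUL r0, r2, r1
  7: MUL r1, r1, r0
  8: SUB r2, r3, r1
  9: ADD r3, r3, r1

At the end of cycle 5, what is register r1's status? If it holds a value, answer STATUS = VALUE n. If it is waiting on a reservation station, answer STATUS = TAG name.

  c1: issue ADD r0<-Add1  regs: r0:Add1,r1:8,r2:4,r3:7
  c2: issue SUB r0<-Add2  regs: r0:Add2,r1:8,r2:4,r3:7
  c3: CDB Add1=16; issue ADD r1<-Add1  regs: r0:Add2,r1:Add1,r2:4,r3:7
  c4: CDB Add2=-4; issue ADD r3<-Add2  regs: r0:-4,r1:Add1,r2:4,r3:Add2
  c5: issue ADD r1<-Add3  regs: r0:-4,r1:Add3,r2:4,r3:Add2

STATUS = TAG Add3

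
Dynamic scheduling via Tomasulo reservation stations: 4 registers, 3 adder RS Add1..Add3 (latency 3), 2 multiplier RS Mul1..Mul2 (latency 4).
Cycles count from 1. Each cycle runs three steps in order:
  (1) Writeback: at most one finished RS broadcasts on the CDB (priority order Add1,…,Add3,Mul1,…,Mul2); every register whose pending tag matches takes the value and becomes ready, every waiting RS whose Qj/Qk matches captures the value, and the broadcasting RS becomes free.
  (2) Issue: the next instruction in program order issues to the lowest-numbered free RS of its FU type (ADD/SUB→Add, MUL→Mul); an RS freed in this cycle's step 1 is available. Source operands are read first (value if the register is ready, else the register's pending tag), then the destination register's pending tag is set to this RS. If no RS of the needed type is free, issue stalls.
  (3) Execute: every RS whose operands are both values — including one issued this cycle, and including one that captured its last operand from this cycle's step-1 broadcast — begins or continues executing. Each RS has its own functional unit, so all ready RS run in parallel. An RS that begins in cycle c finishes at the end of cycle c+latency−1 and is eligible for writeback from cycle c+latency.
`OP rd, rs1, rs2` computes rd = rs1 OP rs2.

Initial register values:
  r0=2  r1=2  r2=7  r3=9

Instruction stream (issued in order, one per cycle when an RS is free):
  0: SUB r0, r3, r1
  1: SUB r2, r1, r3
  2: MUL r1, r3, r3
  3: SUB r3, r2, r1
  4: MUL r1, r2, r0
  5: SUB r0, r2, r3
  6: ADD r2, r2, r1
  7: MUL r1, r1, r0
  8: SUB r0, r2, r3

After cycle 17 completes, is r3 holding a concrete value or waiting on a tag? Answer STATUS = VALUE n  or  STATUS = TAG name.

STATUS = VALUE -88

c1: issue SUB r0<-Add1 | r0:Add1,r1:2,r2:7,r3:9
c2: issue SUB r2<-Add2 | r0:Add1,r1:2,r2:Add2,r3:9
c3: issue MUL r1<-Mul1 | r0:Add1,r1:Mul1,r2:Add2,r3:9
c4: CDB Add1=7; issue SUB r3<-Add1 | r0:7,r1:Mul1,r2:Add2,r3:Add1
c5: CDB Add2=-7; issue MUL r1<-Mul2 | r0:7,r1:Mul2,r2:-7,r3:Add1
c6: issue SUB r0<-Add2 | r0:Add2,r1:Mul2,r2:-7,r3:Add1
c7: CDB Mul1=81; issue ADD r2<-Add3 | r0:Add2,r1:Mul2,r2:Add3,r3:Add1
c8: issue MUL r1<-Mul1 | r0:Add2,r1:Mul1,r2:Add3,r3:Add1
c9: CDB Mul2=-49; stall | r0:Add2,r1:Mul1,r2:Add3,r3:Add1
c10: CDB Add1=-88; issue SUB r0<-Add1 | r0:Add1,r1:Mul1,r2:Add3,r3:-88
c11: - | r0:Add1,r1:Mul1,r2:Add3,r3:-88
c12: CDB Add3=-56 | r0:Add1,r1:Mul1,r2:-56,r3:-88
c13: CDB Add2=81 | r0:Add1,r1:Mul1,r2:-56,r3:-88
c14: - | r0:Add1,r1:Mul1,r2:-56,r3:-88
c15: CDB Add1=32 | r0:32,r1:Mul1,r2:-56,r3:-88
c16: - | r0:32,r1:Mul1,r2:-56,r3:-88
c17: CDB Mul1=-3969 | r0:32,r1:-3969,r2:-56,r3:-88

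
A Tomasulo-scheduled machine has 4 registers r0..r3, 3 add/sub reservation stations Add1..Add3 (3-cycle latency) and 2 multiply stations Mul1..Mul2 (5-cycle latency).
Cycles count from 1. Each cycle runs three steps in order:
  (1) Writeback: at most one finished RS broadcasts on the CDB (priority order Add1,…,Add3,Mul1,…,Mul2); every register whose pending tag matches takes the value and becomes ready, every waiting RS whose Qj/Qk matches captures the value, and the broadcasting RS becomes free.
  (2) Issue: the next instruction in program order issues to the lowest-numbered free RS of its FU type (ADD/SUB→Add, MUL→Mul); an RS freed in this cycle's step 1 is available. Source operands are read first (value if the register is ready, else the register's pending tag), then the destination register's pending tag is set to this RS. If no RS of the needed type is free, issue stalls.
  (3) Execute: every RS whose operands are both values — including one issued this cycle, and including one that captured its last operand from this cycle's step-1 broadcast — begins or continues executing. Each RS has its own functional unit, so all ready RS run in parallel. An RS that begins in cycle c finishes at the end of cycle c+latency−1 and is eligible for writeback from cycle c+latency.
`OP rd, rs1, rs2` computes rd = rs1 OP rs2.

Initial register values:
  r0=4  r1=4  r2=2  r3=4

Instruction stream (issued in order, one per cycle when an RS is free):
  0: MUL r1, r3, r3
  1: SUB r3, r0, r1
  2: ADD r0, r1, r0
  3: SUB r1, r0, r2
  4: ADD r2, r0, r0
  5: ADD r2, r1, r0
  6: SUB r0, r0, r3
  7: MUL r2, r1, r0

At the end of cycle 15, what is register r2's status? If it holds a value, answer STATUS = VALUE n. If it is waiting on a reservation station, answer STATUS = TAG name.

STATUS = TAG Mul1

cycle 1: issue MUL r1<-Mul1 // r0:4,r1:Mul1,r2:2,r3:4
cycle 2: issue SUB r3<-Add1 // r0:4,r1:Mul1,r2:2,r3:Add1
cycle 3: issue ADD r0<-Add2 // r0:Add2,r1:Mul1,r2:2,r3:Add1
cycle 4: issue SUB r1<-Add3 // r0:Add2,r1:Add3,r2:2,r3:Add1
cycle 5: stall // r0:Add2,r1:Add3,r2:2,r3:Add1
cycle 6: CDB Mul1=16; stall // r0:Add2,r1:Add3,r2:2,r3:Add1
cycle 7: stall // r0:Add2,r1:Add3,r2:2,r3:Add1
cycle 8: stall // r0:Add2,r1:Add3,r2:2,r3:Add1
cycle 9: CDB Add1=-12; issue ADD r2<-Add1 // r0:Add2,r1:Add3,r2:Add1,r3:-12
cycle 10: CDB Add2=20; issue ADD r2<-Add2 // r0:20,r1:Add3,r2:Add2,r3:-12
cycle 11: stall // r0:20,r1:Add3,r2:Add2,r3:-12
cycle 12: stall // r0:20,r1:Add3,r2:Add2,r3:-12
cycle 13: CDB Add1=40; issue SUB r0<-Add1 // r0:Add1,r1:Add3,r2:Add2,r3:-12
cycle 14: CDB Add3=18; issue MUL r2<-Mul1 // r0:Add1,r1:18,r2:Mul1,r3:-12
cycle 15: - // r0:Add1,r1:18,r2:Mul1,r3:-12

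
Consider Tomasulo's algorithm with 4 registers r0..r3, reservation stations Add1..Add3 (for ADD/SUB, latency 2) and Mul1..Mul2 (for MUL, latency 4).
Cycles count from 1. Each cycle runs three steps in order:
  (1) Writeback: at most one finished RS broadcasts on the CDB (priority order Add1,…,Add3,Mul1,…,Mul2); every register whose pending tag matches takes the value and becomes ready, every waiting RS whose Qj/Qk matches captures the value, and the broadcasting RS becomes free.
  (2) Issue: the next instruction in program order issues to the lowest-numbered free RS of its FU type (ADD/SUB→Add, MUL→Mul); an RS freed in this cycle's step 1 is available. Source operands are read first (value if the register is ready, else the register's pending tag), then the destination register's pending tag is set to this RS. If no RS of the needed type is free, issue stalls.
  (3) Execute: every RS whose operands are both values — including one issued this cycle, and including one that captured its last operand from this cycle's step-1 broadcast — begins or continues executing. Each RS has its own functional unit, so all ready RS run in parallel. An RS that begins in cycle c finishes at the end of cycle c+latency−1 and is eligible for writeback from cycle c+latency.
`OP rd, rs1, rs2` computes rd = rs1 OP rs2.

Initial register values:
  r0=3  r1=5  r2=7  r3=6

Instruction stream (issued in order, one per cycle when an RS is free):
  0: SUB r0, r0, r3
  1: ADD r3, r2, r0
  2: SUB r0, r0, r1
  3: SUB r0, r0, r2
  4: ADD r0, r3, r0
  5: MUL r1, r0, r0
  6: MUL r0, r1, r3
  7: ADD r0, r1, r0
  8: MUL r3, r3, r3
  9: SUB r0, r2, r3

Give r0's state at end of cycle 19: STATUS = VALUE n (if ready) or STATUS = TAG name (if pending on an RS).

c1: issue SUB r0<-Add1 | r0:Add1,r1:5,r2:7,r3:6
c2: issue ADD r3<-Add2 | r0:Add1,r1:5,r2:7,r3:Add2
c3: CDB Add1=-3; issue SUB r0<-Add1 | r0:Add1,r1:5,r2:7,r3:Add2
c4: issue SUB r0<-Add3 | r0:Add3,r1:5,r2:7,r3:Add2
c5: CDB Add1=-8; issue ADD r0<-Add1 | r0:Add1,r1:5,r2:7,r3:Add2
c6: CDB Add2=4; issue MUL r1<-Mul1 | r0:Add1,r1:Mul1,r2:7,r3:4
c7: CDB Add3=-15; issue MUL r0<-Mul2 | r0:Mul2,r1:Mul1,r2:7,r3:4
c8: issue ADD r0<-Add2 | r0:Add2,r1:Mul1,r2:7,r3:4
c9: CDB Add1=-11; stall | r0:Add2,r1:Mul1,r2:7,r3:4
c10: stall | r0:Add2,r1:Mul1,r2:7,r3:4
c11: stall | r0:Add2,r1:Mul1,r2:7,r3:4
c12: stall | r0:Add2,r1:Mul1,r2:7,r3:4
c13: CDB Mul1=121; issue MUL r3<-Mul1 | r0:Add2,r1:121,r2:7,r3:Mul1
c14: issue SUB r0<-Add1 | r0:Add1,r1:121,r2:7,r3:Mul1
c15: - | r0:Add1,r1:121,r2:7,r3:Mul1
c16: - | r0:Add1,r1:121,r2:7,r3:Mul1
c17: CDB Mul1=16 | r0:Add1,r1:121,r2:7,r3:16
c18: CDB Mul2=484 | r0:Add1,r1:121,r2:7,r3:16
c19: CDB Add1=-9 | r0:-9,r1:121,r2:7,r3:16

STATUS = VALUE -9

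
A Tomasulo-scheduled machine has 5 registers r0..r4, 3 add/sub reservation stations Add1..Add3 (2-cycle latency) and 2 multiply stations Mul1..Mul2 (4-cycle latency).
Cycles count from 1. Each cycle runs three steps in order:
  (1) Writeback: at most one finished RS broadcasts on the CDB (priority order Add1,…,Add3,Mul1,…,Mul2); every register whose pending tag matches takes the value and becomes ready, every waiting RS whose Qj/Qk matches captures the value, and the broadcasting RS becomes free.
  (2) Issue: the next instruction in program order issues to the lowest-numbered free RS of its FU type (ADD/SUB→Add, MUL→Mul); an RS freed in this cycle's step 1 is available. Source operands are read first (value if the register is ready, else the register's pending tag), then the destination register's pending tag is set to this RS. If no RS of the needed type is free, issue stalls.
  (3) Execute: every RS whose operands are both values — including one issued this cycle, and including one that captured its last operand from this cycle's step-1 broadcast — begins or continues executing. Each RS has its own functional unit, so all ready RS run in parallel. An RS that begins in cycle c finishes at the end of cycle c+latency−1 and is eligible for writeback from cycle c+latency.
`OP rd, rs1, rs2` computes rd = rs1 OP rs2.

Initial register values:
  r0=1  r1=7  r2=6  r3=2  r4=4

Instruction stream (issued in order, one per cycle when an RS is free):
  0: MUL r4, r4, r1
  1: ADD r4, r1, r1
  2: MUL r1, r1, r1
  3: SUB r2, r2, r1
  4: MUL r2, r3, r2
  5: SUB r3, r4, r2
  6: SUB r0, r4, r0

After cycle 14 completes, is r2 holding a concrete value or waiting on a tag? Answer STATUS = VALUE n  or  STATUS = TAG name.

cycle 1: issue MUL r4<-Mul1 // r0:1,r1:7,r2:6,r3:2,r4:Mul1
cycle 2: issue ADD r4<-Add1 // r0:1,r1:7,r2:6,r3:2,r4:Add1
cycle 3: issue MUL r1<-Mul2 // r0:1,r1:Mul2,r2:6,r3:2,r4:Add1
cycle 4: CDB Add1=14; issue SUB r2<-Add1 // r0:1,r1:Mul2,r2:Add1,r3:2,r4:14
cycle 5: CDB Mul1=28; issue MUL r2<-Mul1 // r0:1,r1:Mul2,r2:Mul1,r3:2,r4:14
cycle 6: issue SUB r3<-Add2 // r0:1,r1:Mul2,r2:Mul1,r3:Add2,r4:14
cycle 7: CDB Mul2=49; issue SUB r0<-Add3 // r0:Add3,r1:49,r2:Mul1,r3:Add2,r4:14
cycle 8: - // r0:Add3,r1:49,r2:Mul1,r3:Add2,r4:14
cycle 9: CDB Add1=-43 // r0:Add3,r1:49,r2:Mul1,r3:Add2,r4:14
cycle 10: CDB Add3=13 // r0:13,r1:49,r2:Mul1,r3:Add2,r4:14
cycle 11: - // r0:13,r1:49,r2:Mul1,r3:Add2,r4:14
cycle 12: - // r0:13,r1:49,r2:Mul1,r3:Add2,r4:14
cycle 13: CDB Mul1=-86 // r0:13,r1:49,r2:-86,r3:Add2,r4:14
cycle 14: - // r0:13,r1:49,r2:-86,r3:Add2,r4:14

STATUS = VALUE -86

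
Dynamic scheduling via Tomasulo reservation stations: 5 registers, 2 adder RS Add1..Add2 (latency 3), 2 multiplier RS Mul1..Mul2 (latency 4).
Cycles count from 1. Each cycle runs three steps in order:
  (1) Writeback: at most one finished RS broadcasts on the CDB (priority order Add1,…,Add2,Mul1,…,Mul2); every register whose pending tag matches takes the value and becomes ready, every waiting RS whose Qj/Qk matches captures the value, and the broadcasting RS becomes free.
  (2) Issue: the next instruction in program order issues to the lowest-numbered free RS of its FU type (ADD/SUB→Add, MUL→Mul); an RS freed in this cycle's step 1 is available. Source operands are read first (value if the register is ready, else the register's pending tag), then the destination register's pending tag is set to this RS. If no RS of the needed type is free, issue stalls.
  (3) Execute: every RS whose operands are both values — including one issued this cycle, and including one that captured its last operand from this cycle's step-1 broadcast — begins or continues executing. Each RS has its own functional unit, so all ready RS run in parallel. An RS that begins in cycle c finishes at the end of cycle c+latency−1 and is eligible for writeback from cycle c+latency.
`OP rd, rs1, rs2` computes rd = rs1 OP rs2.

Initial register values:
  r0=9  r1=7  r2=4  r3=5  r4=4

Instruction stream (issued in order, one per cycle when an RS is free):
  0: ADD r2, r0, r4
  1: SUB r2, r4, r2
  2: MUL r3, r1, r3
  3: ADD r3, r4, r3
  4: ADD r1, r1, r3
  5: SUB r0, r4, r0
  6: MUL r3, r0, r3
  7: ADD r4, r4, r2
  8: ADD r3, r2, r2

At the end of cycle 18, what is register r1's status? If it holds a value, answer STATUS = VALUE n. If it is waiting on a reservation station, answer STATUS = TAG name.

cycle 1: issue ADD r2<-Add1 // r0:9,r1:7,r2:Add1,r3:5,r4:4
cycle 2: issue SUB r2<-Add2 // r0:9,r1:7,r2:Add2,r3:5,r4:4
cycle 3: issue MUL r3<-Mul1 // r0:9,r1:7,r2:Add2,r3:Mul1,r4:4
cycle 4: CDB Add1=13; issue ADD r3<-Add1 // r0:9,r1:7,r2:Add2,r3:Add1,r4:4
cycle 5: stall // r0:9,r1:7,r2:Add2,r3:Add1,r4:4
cycle 6: stall // r0:9,r1:7,r2:Add2,r3:Add1,r4:4
cycle 7: CDB Add2=-9; issue ADD r1<-Add2 // r0:9,r1:Add2,r2:-9,r3:Add1,r4:4
cycle 8: CDB Mul1=35; stall // r0:9,r1:Add2,r2:-9,r3:Add1,r4:4
cycle 9: stall // r0:9,r1:Add2,r2:-9,r3:Add1,r4:4
cycle 10: stall // r0:9,r1:Add2,r2:-9,r3:Add1,r4:4
cycle 11: CDB Add1=39; issue SUB r0<-Add1 // r0:Add1,r1:Add2,r2:-9,r3:39,r4:4
cycle 12: issue MUL r3<-Mul1 // r0:Add1,r1:Add2,r2:-9,r3:Mul1,r4:4
cycle 13: stall // r0:Add1,r1:Add2,r2:-9,r3:Mul1,r4:4
cycle 14: CDB Add1=-5; issue ADD r4<-Add1 // r0:-5,r1:Add2,r2:-9,r3:Mul1,r4:Add1
cycle 15: CDB Add2=46; issue ADD r3<-Add2 // r0:-5,r1:46,r2:-9,r3:Add2,r4:Add1
cycle 16: - // r0:-5,r1:46,r2:-9,r3:Add2,r4:Add1
cycle 17: CDB Add1=-5 // r0:-5,r1:46,r2:-9,r3:Add2,r4:-5
cycle 18: CDB Add2=-18 // r0:-5,r1:46,r2:-9,r3:-18,r4:-5

STATUS = VALUE 46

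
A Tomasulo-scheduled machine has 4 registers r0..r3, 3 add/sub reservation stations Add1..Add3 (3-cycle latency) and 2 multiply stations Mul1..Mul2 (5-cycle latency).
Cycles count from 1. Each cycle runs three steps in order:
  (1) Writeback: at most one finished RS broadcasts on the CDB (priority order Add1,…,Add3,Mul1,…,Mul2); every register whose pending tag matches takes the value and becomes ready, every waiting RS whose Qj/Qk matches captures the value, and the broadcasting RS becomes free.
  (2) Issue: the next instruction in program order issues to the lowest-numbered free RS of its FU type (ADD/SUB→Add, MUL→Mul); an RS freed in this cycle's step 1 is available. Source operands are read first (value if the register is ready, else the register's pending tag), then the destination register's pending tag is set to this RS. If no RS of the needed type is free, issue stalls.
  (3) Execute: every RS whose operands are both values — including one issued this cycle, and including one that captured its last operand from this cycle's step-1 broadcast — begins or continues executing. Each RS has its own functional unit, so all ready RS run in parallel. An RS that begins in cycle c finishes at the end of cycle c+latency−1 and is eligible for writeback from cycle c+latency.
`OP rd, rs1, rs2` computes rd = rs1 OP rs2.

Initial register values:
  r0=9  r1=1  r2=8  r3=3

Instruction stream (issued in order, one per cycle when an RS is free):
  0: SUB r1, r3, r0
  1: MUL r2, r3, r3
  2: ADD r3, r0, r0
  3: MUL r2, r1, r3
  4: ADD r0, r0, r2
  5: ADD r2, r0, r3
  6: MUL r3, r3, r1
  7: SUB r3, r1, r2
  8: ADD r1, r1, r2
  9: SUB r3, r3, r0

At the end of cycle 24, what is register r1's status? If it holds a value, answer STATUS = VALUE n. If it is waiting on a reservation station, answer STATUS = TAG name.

STATUS = VALUE -87

  c1: issue SUB r1<-Add1  regs: r0:9,r1:Add1,r2:8,r3:3
  c2: issue MUL r2<-Mul1  regs: r0:9,r1:Add1,r2:Mul1,r3:3
  c3: issue ADD r3<-Add2  regs: r0:9,r1:Add1,r2:Mul1,r3:Add2
  c4: CDB Add1=-6; issue MUL r2<-Mul2  regs: r0:9,r1:-6,r2:Mul2,r3:Add2
  c5: issue ADD r0<-Add1  regs: r0:Add1,r1:-6,r2:Mul2,r3:Add2
  c6: CDB Add2=18; issue ADD r2<-Add2  regs: r0:Add1,r1:-6,r2:Add2,r3:18
  c7: CDB Mul1=9; issue MUL r3<-Mul1  regs: r0:Add1,r1:-6,r2:Add2,r3:Mul1
  c8: issue SUB r3<-Add3  regs: r0:Add1,r1:-6,r2:Add2,r3:Add3
  c9: stall  regs: r0:Add1,r1:-6,r2:Add2,r3:Add3
  c10: stall  regs: r0:Add1,r1:-6,r2:Add2,r3:Add3
  c11: CDB Mul2=-108; stall  regs: r0:Add1,r1:-6,r2:Add2,r3:Add3
  c12: CDB Mul1=-108; stall  regs: r0:Add1,r1:-6,r2:Add2,r3:Add3
  c13: stall  regs: r0:Add1,r1:-6,r2:Add2,r3:Add3
  c14: CDB Add1=-99; issue ADD r1<-Add1  regs: r0:-99,r1:Add1,r2:Add2,r3:Add3
  c15: stall  regs: r0:-99,r1:Add1,r2:Add2,r3:Add3
  c16: stall  regs: r0:-99,r1:Add1,r2:Add2,r3:Add3
  c17: CDB Add2=-81; issue SUB r3<-Add2  regs: r0:-99,r1:Add1,r2:-81,r3:Add2
  c18: -  regs: r0:-99,r1:Add1,r2:-81,r3:Add2
  c19: -  regs: r0:-99,r1:Add1,r2:-81,r3:Add2
  c20: CDB Add1=-87  regs: r0:-99,r1:-87,r2:-81,r3:Add2
  c21: CDB Add3=75  regs: r0:-99,r1:-87,r2:-81,r3:Add2
  c22: -  regs: r0:-99,r1:-87,r2:-81,r3:Add2
  c23: -  regs: r0:-99,r1:-87,r2:-81,r3:Add2
  c24: CDB Add2=174  regs: r0:-99,r1:-87,r2:-81,r3:174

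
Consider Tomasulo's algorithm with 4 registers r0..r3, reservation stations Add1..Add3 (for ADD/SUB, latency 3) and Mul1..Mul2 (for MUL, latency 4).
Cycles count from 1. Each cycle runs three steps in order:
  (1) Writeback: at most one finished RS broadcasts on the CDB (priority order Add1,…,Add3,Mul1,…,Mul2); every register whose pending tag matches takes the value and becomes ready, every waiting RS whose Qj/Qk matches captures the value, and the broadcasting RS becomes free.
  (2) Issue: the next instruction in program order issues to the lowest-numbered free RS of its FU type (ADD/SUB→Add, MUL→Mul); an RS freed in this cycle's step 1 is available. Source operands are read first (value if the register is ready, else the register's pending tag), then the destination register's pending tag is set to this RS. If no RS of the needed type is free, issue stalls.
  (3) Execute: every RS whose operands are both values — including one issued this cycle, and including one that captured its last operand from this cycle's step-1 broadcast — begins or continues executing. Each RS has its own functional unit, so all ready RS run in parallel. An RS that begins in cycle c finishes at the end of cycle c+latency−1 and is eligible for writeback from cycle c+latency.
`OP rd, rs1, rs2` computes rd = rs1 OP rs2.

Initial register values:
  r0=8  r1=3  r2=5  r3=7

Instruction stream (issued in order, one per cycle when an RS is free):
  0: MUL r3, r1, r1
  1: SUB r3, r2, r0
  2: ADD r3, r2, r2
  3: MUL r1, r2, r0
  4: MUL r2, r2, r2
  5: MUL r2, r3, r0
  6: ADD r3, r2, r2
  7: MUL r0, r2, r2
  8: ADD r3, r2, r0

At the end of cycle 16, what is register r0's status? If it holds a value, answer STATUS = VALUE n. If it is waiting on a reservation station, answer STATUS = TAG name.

  c1: issue MUL r3<-Mul1  regs: r0:8,r1:3,r2:5,r3:Mul1
  c2: issue SUB r3<-Add1  regs: r0:8,r1:3,r2:5,r3:Add1
  c3: issue ADD r3<-Add2  regs: r0:8,r1:3,r2:5,r3:Add2
  c4: issue MUL r1<-Mul2  regs: r0:8,r1:Mul2,r2:5,r3:Add2
  c5: CDB Add1=-3; stall  regs: r0:8,r1:Mul2,r2:5,r3:Add2
  c6: CDB Add2=10; stall  regs: r0:8,r1:Mul2,r2:5,r3:10
  c7: CDB Mul1=9; issue MUL r2<-Mul1  regs: r0:8,r1:Mul2,r2:Mul1,r3:10
  c8: CDB Mul2=40; issue MUL r2<-Mul2  regs: r0:8,r1:40,r2:Mul2,r3:10
  c9: issue ADD r3<-Add1  regs: r0:8,r1:40,r2:Mul2,r3:Add1
  c10: stall  regs: r0:8,r1:40,r2:Mul2,r3:Add1
  c11: CDB Mul1=25; issue MUL r0<-Mul1  regs: r0:Mul1,r1:40,r2:Mul2,r3:Add1
  c12: CDB Mul2=80; issue ADD r3<-Add2  regs: r0:Mul1,r1:40,r2:80,r3:Add2
  c13: -  regs: r0:Mul1,r1:40,r2:80,r3:Add2
  c14: -  regs: r0:Mul1,r1:40,r2:80,r3:Add2
  c15: CDB Add1=160  regs: r0:Mul1,r1:40,r2:80,r3:Add2
  c16: CDB Mul1=6400  regs: r0:6400,r1:40,r2:80,r3:Add2

STATUS = VALUE 6400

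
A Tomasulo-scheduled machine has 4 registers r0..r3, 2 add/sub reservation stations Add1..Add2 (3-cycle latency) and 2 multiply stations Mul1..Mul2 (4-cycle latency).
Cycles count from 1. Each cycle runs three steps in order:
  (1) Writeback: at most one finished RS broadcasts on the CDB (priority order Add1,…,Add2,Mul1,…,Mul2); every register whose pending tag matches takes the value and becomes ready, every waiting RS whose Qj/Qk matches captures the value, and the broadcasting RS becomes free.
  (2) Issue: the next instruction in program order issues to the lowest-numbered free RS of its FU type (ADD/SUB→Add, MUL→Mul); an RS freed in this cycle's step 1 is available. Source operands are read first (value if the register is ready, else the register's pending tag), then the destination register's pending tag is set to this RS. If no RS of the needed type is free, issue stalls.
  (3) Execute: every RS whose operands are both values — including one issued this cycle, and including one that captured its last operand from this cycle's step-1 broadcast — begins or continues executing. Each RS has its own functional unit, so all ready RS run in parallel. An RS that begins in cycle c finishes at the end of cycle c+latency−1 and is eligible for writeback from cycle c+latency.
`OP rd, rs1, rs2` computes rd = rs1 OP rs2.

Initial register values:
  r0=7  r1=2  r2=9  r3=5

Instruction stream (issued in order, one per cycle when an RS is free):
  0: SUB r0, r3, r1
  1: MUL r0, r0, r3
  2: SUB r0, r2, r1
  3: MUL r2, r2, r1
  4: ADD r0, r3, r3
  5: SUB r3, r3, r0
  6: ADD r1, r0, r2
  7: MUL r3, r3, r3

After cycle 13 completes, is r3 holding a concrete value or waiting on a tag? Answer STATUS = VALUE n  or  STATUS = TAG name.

STATUS = TAG Mul1

  c1: issue SUB r0<-Add1  regs: r0:Add1,r1:2,r2:9,r3:5
  c2: issue MUL r0<-Mul1  regs: r0:Mul1,r1:2,r2:9,r3:5
  c3: issue SUB r0<-Add2  regs: r0:Add2,r1:2,r2:9,r3:5
  c4: CDB Add1=3; issue MUL r2<-Mul2  regs: r0:Add2,r1:2,r2:Mul2,r3:5
  c5: issue ADD r0<-Add1  regs: r0:Add1,r1:2,r2:Mul2,r3:5
  c6: CDB Add2=7; issue SUB r3<-Add2  regs: r0:Add1,r1:2,r2:Mul2,r3:Add2
  c7: stall  regs: r0:Add1,r1:2,r2:Mul2,r3:Add2
  c8: CDB Add1=10; issue ADD r1<-Add1  regs: r0:10,r1:Add1,r2:Mul2,r3:Add2
  c9: CDB Mul1=15; issue MUL r3<-Mul1  regs: r0:10,r1:Add1,r2:Mul2,r3:Mul1
  c10: CDB Mul2=18  regs: r0:10,r1:Add1,r2:18,r3:Mul1
  c11: CDB Add2=-5  regs: r0:10,r1:Add1,r2:18,r3:Mul1
  c12: -  regs: r0:10,r1:Add1,r2:18,r3:Mul1
  c13: CDB Add1=28  regs: r0:10,r1:28,r2:18,r3:Mul1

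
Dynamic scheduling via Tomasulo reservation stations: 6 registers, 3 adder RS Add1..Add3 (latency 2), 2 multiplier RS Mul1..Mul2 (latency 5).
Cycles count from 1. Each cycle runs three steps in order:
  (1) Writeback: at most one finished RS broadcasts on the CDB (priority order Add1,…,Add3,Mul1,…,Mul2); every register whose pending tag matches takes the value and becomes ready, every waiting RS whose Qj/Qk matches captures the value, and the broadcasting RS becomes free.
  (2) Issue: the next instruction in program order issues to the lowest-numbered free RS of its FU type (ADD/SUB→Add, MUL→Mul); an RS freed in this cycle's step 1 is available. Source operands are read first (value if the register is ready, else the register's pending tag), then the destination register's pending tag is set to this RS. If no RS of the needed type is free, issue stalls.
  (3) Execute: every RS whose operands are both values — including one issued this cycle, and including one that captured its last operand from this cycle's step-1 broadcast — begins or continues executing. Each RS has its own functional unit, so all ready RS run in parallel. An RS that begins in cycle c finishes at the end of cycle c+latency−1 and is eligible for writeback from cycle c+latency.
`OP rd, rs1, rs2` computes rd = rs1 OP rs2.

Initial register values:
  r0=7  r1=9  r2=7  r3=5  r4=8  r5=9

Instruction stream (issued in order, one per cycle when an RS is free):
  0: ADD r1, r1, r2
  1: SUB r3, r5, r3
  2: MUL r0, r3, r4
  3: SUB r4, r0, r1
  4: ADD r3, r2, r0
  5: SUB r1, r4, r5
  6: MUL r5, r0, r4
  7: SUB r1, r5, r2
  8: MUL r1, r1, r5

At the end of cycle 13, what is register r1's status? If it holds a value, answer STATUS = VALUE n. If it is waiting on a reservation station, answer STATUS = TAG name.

STATUS = TAG Mul1

  c1: issue ADD r1<-Add1  regs: r0:7,r1:Add1,r2:7,r3:5,r4:8,r5:9
  c2: issue SUB r3<-Add2  regs: r0:7,r1:Add1,r2:7,r3:Add2,r4:8,r5:9
  c3: CDB Add1=16; issue MUL r0<-Mul1  regs: r0:Mul1,r1:16,r2:7,r3:Add2,r4:8,r5:9
  c4: CDB Add2=4; issue SUB r4<-Add1  regs: r0:Mul1,r1:16,r2:7,r3:4,r4:Add1,r5:9
  c5: issue ADD r3<-Add2  regs: r0:Mul1,r1:16,r2:7,r3:Add2,r4:Add1,r5:9
  c6: issue SUB r1<-Add3  regs: r0:Mul1,r1:Add3,r2:7,r3:Add2,r4:Add1,r5:9
  c7: issue MUL r5<-Mul2  regs: r0:Mul1,r1:Add3,r2:7,r3:Add2,r4:Add1,r5:Mul2
  c8: stall  regs: r0:Mul1,r1:Add3,r2:7,r3:Add2,r4:Add1,r5:Mul2
  c9: CDB Mul1=32; stall  regs: r0:32,r1:Add3,r2:7,r3:Add2,r4:Add1,r5:Mul2
  c10: stall  regs: r0:32,r1:Add3,r2:7,r3:Add2,r4:Add1,r5:Mul2
  c11: CDB Add1=16; issue SUB r1<-Add1  regs: r0:32,r1:Add1,r2:7,r3:Add2,r4:16,r5:Mul2
  c12: CDB Add2=39; issue MUL r1<-Mul1  regs: r0:32,r1:Mul1,r2:7,r3:39,r4:16,r5:Mul2
  c13: CDB Add3=7  regs: r0:32,r1:Mul1,r2:7,r3:39,r4:16,r5:Mul2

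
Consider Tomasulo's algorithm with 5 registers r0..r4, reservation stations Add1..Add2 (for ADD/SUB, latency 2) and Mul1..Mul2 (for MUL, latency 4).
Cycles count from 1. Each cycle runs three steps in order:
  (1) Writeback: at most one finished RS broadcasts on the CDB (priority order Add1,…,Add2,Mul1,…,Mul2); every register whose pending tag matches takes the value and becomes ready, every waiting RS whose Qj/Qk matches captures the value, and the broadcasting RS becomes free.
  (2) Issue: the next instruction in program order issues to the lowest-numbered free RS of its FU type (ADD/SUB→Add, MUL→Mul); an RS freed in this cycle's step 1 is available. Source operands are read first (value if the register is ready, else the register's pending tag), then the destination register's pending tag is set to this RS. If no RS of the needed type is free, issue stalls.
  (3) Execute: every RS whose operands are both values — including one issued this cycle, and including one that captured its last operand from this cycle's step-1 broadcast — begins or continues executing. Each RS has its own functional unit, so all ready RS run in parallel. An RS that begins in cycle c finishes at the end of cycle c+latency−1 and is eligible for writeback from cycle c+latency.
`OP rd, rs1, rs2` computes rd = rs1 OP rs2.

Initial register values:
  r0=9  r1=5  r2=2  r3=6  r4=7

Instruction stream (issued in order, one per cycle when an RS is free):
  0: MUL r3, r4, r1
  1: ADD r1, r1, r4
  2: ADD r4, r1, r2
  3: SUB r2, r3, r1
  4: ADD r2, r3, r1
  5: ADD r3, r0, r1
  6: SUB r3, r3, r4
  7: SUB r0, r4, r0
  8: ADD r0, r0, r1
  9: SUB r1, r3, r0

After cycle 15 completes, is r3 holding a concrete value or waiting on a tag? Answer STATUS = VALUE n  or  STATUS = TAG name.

c1: issue MUL r3<-Mul1 | r0:9,r1:5,r2:2,r3:Mul1,r4:7
c2: issue ADD r1<-Add1 | r0:9,r1:Add1,r2:2,r3:Mul1,r4:7
c3: issue ADD r4<-Add2 | r0:9,r1:Add1,r2:2,r3:Mul1,r4:Add2
c4: CDB Add1=12; issue SUB r2<-Add1 | r0:9,r1:12,r2:Add1,r3:Mul1,r4:Add2
c5: CDB Mul1=35; stall | r0:9,r1:12,r2:Add1,r3:35,r4:Add2
c6: CDB Add2=14; issue ADD r2<-Add2 | r0:9,r1:12,r2:Add2,r3:35,r4:14
c7: CDB Add1=23; issue ADD r3<-Add1 | r0:9,r1:12,r2:Add2,r3:Add1,r4:14
c8: CDB Add2=47; issue SUB r3<-Add2 | r0:9,r1:12,r2:47,r3:Add2,r4:14
c9: CDB Add1=21; issue SUB r0<-Add1 | r0:Add1,r1:12,r2:47,r3:Add2,r4:14
c10: stall | r0:Add1,r1:12,r2:47,r3:Add2,r4:14
c11: CDB Add1=5; issue ADD r0<-Add1 | r0:Add1,r1:12,r2:47,r3:Add2,r4:14
c12: CDB Add2=7; issue SUB r1<-Add2 | r0:Add1,r1:Add2,r2:47,r3:7,r4:14
c13: CDB Add1=17 | r0:17,r1:Add2,r2:47,r3:7,r4:14
c14: - | r0:17,r1:Add2,r2:47,r3:7,r4:14
c15: CDB Add2=-10 | r0:17,r1:-10,r2:47,r3:7,r4:14

STATUS = VALUE 7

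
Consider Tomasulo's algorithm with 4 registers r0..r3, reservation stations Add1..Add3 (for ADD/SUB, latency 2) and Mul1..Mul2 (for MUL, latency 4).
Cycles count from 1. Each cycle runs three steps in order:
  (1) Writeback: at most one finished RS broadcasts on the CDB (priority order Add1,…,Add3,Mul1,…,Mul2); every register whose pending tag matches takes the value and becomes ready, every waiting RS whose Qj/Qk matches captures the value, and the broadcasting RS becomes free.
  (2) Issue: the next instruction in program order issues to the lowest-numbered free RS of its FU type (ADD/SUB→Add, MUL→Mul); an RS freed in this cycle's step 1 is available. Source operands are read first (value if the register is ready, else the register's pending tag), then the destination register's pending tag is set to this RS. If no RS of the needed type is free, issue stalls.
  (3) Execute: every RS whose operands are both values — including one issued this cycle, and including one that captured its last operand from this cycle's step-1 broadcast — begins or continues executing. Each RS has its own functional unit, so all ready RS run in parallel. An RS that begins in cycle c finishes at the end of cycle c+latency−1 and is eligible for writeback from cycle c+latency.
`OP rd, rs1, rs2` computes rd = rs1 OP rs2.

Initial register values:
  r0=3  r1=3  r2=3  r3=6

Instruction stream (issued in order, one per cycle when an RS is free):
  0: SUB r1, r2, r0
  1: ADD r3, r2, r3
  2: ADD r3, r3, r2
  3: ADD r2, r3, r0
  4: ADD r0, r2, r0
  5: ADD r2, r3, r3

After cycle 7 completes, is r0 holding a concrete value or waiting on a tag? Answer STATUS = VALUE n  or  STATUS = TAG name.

STATUS = TAG Add3

c1: issue SUB r1<-Add1 | r0:3,r1:Add1,r2:3,r3:6
c2: issue ADD r3<-Add2 | r0:3,r1:Add1,r2:3,r3:Add2
c3: CDB Add1=0; issue ADD r3<-Add1 | r0:3,r1:0,r2:3,r3:Add1
c4: CDB Add2=9; issue ADD r2<-Add2 | r0:3,r1:0,r2:Add2,r3:Add1
c5: issue ADD r0<-Add3 | r0:Add3,r1:0,r2:Add2,r3:Add1
c6: CDB Add1=12; issue ADD r2<-Add1 | r0:Add3,r1:0,r2:Add1,r3:12
c7: - | r0:Add3,r1:0,r2:Add1,r3:12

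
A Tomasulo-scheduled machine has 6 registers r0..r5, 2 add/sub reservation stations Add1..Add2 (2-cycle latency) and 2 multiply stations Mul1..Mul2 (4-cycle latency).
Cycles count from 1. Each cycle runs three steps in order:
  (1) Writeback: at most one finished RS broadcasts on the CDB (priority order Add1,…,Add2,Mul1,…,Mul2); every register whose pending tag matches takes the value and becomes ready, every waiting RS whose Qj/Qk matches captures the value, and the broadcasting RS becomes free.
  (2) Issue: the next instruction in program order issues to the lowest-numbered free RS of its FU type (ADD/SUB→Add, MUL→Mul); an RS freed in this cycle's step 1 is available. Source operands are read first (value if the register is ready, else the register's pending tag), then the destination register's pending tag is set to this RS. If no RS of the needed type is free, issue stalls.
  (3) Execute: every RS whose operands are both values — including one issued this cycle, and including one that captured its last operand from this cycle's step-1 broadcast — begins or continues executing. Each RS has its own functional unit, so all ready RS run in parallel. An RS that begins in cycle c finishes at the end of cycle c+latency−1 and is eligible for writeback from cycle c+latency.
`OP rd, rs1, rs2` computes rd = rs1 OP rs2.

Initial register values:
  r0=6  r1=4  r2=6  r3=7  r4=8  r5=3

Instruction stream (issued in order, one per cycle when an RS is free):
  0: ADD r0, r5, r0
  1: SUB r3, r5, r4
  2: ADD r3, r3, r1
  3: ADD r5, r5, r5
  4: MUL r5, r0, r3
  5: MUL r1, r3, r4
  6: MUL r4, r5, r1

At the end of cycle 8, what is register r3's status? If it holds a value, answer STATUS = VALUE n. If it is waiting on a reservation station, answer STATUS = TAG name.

c1: issue ADD r0<-Add1 | r0:Add1,r1:4,r2:6,r3:7,r4:8,r5:3
c2: issue SUB r3<-Add2 | r0:Add1,r1:4,r2:6,r3:Add2,r4:8,r5:3
c3: CDB Add1=9; issue ADD r3<-Add1 | r0:9,r1:4,r2:6,r3:Add1,r4:8,r5:3
c4: CDB Add2=-5; issue ADD r5<-Add2 | r0:9,r1:4,r2:6,r3:Add1,r4:8,r5:Add2
c5: issue MUL r5<-Mul1 | r0:9,r1:4,r2:6,r3:Add1,r4:8,r5:Mul1
c6: CDB Add1=-1; issue MUL r1<-Mul2 | r0:9,r1:Mul2,r2:6,r3:-1,r4:8,r5:Mul1
c7: CDB Add2=6; stall | r0:9,r1:Mul2,r2:6,r3:-1,r4:8,r5:Mul1
c8: stall | r0:9,r1:Mul2,r2:6,r3:-1,r4:8,r5:Mul1

STATUS = VALUE -1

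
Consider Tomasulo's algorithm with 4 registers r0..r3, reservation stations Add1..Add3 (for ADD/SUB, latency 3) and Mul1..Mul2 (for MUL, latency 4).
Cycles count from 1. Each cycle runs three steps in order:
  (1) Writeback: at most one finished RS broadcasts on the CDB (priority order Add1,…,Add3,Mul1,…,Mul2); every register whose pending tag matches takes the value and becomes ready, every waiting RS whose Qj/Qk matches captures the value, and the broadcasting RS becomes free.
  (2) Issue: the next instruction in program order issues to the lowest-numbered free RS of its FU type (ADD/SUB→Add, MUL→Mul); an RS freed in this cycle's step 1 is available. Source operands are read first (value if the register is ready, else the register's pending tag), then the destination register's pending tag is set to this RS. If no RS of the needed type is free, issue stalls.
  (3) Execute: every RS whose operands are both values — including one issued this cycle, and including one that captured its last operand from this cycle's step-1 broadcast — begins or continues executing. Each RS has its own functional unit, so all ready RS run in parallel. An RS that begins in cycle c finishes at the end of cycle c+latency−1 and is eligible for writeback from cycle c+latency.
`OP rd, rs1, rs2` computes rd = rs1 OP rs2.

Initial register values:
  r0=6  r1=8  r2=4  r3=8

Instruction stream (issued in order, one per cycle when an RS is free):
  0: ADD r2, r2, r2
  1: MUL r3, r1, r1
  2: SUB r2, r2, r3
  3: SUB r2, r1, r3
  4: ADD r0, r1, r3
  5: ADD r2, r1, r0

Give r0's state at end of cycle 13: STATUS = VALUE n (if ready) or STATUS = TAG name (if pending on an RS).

  c1: issue ADD r2<-Add1  regs: r0:6,r1:8,r2:Add1,r3:8
  c2: issue MUL r3<-Mul1  regs: r0:6,r1:8,r2:Add1,r3:Mul1
  c3: issue SUB r2<-Add2  regs: r0:6,r1:8,r2:Add2,r3:Mul1
  c4: CDB Add1=8; issue SUB r2<-Add1  regs: r0:6,r1:8,r2:Add1,r3:Mul1
  c5: issue ADD r0<-Add3  regs: r0:Add3,r1:8,r2:Add1,r3:Mul1
  c6: CDB Mul1=64; stall  regs: r0:Add3,r1:8,r2:Add1,r3:64
  c7: stall  regs: r0:Add3,r1:8,r2:Add1,r3:64
  c8: stall  regs: r0:Add3,r1:8,r2:Add1,r3:64
  c9: CDB Add1=-56; issue ADD r2<-Add1  regs: r0:Add3,r1:8,r2:Add1,r3:64
  c10: CDB Add2=-56  regs: r0:Add3,r1:8,r2:Add1,r3:64
  c11: CDB Add3=72  regs: r0:72,r1:8,r2:Add1,r3:64
  c12: -  regs: r0:72,r1:8,r2:Add1,r3:64
  c13: -  regs: r0:72,r1:8,r2:Add1,r3:64

STATUS = VALUE 72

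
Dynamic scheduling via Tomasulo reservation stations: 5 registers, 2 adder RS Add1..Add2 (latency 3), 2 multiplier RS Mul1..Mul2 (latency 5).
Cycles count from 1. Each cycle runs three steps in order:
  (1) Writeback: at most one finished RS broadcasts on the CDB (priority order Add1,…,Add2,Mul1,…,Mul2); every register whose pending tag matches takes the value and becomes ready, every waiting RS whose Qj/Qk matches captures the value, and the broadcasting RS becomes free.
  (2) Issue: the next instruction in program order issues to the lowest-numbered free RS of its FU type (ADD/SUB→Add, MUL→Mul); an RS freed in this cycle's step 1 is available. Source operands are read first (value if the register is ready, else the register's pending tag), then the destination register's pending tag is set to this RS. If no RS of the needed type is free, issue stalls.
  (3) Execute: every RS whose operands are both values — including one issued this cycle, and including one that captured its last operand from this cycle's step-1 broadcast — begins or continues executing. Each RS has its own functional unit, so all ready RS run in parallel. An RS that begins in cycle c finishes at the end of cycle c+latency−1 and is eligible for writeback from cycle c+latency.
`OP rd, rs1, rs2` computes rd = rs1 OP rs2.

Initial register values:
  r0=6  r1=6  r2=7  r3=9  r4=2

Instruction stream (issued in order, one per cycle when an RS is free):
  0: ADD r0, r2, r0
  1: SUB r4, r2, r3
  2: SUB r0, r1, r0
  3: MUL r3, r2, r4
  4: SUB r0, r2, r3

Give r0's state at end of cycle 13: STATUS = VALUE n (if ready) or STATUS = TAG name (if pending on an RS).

STATUS = VALUE 21

c1: issue ADD r0<-Add1 | r0:Add1,r1:6,r2:7,r3:9,r4:2
c2: issue SUB r4<-Add2 | r0:Add1,r1:6,r2:7,r3:9,r4:Add2
c3: stall | r0:Add1,r1:6,r2:7,r3:9,r4:Add2
c4: CDB Add1=13; issue SUB r0<-Add1 | r0:Add1,r1:6,r2:7,r3:9,r4:Add2
c5: CDB Add2=-2; issue MUL r3<-Mul1 | r0:Add1,r1:6,r2:7,r3:Mul1,r4:-2
c6: issue SUB r0<-Add2 | r0:Add2,r1:6,r2:7,r3:Mul1,r4:-2
c7: CDB Add1=-7 | r0:Add2,r1:6,r2:7,r3:Mul1,r4:-2
c8: - | r0:Add2,r1:6,r2:7,r3:Mul1,r4:-2
c9: - | r0:Add2,r1:6,r2:7,r3:Mul1,r4:-2
c10: CDB Mul1=-14 | r0:Add2,r1:6,r2:7,r3:-14,r4:-2
c11: - | r0:Add2,r1:6,r2:7,r3:-14,r4:-2
c12: - | r0:Add2,r1:6,r2:7,r3:-14,r4:-2
c13: CDB Add2=21 | r0:21,r1:6,r2:7,r3:-14,r4:-2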